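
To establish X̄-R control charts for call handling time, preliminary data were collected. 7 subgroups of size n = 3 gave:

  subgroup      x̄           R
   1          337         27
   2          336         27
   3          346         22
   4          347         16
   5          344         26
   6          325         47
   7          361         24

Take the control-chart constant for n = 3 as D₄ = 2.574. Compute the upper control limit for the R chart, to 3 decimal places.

R̄ = (27 + 27 + 22 + 16 + 26 + 47 + 24) / 7 = 189.0000 / 7 = 27.0000
UCL_R = D₄·R̄ = 2.574 × 27.0000 = 69.4980

69.498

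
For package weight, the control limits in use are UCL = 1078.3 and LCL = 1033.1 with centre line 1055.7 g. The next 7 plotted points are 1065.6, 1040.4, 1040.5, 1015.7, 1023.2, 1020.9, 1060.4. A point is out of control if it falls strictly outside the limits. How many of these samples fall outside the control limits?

3

Compare each point to [1033.1, 1078.3]: sample 4 = 1015.7 < LCL; sample 5 = 1023.2 < LCL; sample 6 = 1020.9 < LCL.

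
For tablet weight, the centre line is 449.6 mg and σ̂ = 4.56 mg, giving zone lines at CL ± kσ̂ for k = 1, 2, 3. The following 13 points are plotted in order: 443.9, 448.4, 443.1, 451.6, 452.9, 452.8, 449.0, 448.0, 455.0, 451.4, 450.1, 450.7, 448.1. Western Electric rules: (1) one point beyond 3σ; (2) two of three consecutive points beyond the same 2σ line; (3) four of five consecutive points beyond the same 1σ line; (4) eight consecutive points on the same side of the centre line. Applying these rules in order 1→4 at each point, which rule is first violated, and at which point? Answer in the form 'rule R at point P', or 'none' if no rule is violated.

Zone of each point (C = within 1σ̂, B = 1σ̂–2σ̂, A = 2σ̂–3σ̂, * = beyond 3σ̂; sign = side of CL): 1:-B, 2:-C, 3:-B, 4:+C, 5:+C, 6:+C, 7:-C, 8:-C, 9:+B, 10:+C, 11:+C, 12:+C, 13:-C
No rule fires across all 13 points.

none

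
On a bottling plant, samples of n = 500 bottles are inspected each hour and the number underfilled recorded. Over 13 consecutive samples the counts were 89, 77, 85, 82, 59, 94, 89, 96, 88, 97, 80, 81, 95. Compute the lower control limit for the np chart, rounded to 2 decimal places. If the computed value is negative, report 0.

p̄ = Σdᵢ / (k·n) = 1112 / (13 × 500) = 0.17108
LCL = np̄ − 3·√(np̄(1−p̄)) = 85.5385 − 3 × 8.4205 = 60.2770

60.28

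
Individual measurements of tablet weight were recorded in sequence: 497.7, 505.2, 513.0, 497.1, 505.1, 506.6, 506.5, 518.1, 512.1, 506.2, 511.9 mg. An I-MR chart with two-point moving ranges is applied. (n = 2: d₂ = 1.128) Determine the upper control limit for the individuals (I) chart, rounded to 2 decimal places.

X̄ = (497.7 + 505.2 + 513.0 + 497.1 + 505.1 + 506.6 + 506.5 + 518.1 + 512.1 + 506.2 + 511.9) / 11 = 507.2273
Moving ranges: 7.5, 7.8, 15.9, 8.0, 1.5, 0.1, 11.6, 6.0, 5.9, 5.7; M̄R̄ = 70.0000 / 10 = 7.0000
UCL = X̄ + 3·M̄R̄/d₂ = 507.2273 + 3 × 7.0000 / 1.128 = 525.8443

525.84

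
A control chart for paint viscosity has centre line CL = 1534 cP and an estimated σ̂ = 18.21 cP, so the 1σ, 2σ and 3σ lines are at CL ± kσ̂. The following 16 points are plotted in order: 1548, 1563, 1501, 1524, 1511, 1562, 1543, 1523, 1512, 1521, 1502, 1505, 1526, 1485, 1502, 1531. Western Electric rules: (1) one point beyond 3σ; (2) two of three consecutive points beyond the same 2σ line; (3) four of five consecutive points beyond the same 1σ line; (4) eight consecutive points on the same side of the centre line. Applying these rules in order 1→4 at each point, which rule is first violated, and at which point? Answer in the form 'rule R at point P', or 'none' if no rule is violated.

Zone of each point (C = within 1σ̂, B = 1σ̂–2σ̂, A = 2σ̂–3σ̂, * = beyond 3σ̂; sign = side of CL): 1:+C, 2:+B, 3:-B, 4:-C, 5:-B, 6:+B, 7:+C, 8:-C, 9:-B, 10:-C, 11:-B, 12:-B, 13:-C, 14:-A, 15:-B, 16:-C
Rule 3 (four of five consecutive points beyond the same 1σ limit) is satisfied at point 15.

rule 3 at point 15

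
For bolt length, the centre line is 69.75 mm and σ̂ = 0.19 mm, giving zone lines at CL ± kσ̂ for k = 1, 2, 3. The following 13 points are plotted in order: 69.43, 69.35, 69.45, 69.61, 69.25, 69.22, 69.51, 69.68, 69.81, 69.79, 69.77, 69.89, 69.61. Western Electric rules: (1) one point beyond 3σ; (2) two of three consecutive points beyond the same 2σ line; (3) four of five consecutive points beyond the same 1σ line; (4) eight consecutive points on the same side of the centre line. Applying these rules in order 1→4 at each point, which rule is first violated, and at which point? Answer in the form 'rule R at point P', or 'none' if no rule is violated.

Zone of each point (C = within 1σ̂, B = 1σ̂–2σ̂, A = 2σ̂–3σ̂, * = beyond 3σ̂; sign = side of CL): 1:-B, 2:-A, 3:-B, 4:-C, 5:-A, 6:-A, 7:-B, 8:-C, 9:+C, 10:+C, 11:+C, 12:+C, 13:-C
Rule 3 (four of five consecutive points beyond the same 1σ limit) is satisfied at point 5.

rule 3 at point 5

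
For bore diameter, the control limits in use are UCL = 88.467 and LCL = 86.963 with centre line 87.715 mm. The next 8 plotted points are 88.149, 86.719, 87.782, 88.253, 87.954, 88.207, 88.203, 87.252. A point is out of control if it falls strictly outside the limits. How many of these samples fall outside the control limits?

Compare each point to [86.963, 88.467]: sample 2 = 86.719 < LCL.

1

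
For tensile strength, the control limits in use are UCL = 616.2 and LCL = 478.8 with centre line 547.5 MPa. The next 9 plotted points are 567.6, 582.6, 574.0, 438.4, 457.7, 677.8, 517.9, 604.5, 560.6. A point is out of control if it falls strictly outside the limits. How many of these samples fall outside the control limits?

Compare each point to [478.8, 616.2]: sample 4 = 438.4 < LCL; sample 5 = 457.7 < LCL; sample 6 = 677.8 > UCL.

3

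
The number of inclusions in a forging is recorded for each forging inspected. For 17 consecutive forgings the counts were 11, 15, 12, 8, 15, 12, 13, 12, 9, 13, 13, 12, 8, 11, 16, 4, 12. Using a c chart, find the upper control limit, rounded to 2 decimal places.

c̄ = (11 + 15 + 12 + 8 + 15 + 12 + 13 + 12 + 9 + 13 + 13 + 12 + 8 + 11 + 16 + 4 + 12) / 17 = 196 / 17 = 11.5294
UCL = c̄ + 3√c̄ = 11.5294 + 3 × √11.5294 = 11.5294 + 3 × 3.3955 = 21.7159

21.72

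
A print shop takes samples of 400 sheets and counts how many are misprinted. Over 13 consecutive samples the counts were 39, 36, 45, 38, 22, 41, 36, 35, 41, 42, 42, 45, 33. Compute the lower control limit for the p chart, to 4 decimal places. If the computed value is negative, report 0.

0.0512

p̄ = Σdᵢ / (k·n) = 495 / (13 × 400) = 0.09519
LCL = p̄ − 3·√(p̄(1−p̄)/n) = 0.09519 − 3 × 0.01467 = 0.05117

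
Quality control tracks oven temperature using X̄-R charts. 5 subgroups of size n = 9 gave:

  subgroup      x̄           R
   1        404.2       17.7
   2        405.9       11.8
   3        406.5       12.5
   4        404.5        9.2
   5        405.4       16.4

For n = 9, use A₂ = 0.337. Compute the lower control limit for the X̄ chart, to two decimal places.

400.74

X̄̄ = (404.2 + 405.9 + 406.5 + 404.5 + 405.4) / 5 = 2026.5000 / 5 = 405.3000
R̄ = (17.7 + 11.8 + 12.5 + 9.2 + 16.4) / 5 = 67.6000 / 5 = 13.5200
LCL = X̄̄ − A₂·R̄ = 405.3000 − 0.337 × 13.5200 = 400.7438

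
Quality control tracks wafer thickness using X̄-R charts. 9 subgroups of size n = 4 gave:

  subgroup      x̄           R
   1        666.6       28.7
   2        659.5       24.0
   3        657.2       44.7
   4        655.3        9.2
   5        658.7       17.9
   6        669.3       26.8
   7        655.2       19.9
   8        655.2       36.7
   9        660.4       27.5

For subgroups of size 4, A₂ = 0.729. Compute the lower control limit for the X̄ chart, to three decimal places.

X̄̄ = (666.6 + 659.5 + 657.2 + 655.3 + 658.7 + 669.3 + 655.2 + 655.2 + 660.4) / 9 = 5937.4000 / 9 = 659.7111
R̄ = (28.7 + 24.0 + 44.7 + 9.2 + 17.9 + 26.8 + 19.9 + 36.7 + 27.5) / 9 = 235.4000 / 9 = 26.1556
LCL = X̄̄ − A₂·R̄ = 659.7111 − 0.729 × 26.1556 = 640.6437

640.644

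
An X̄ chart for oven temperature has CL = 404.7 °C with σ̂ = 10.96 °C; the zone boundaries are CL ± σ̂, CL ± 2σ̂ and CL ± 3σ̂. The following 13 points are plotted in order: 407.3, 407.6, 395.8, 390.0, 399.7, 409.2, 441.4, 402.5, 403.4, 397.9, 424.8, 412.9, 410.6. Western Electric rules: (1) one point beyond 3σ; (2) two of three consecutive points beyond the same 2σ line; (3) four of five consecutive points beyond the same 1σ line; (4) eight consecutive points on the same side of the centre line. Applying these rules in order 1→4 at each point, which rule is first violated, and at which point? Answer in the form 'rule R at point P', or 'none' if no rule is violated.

rule 1 at point 7

Zone of each point (C = within 1σ̂, B = 1σ̂–2σ̂, A = 2σ̂–3σ̂, * = beyond 3σ̂; sign = side of CL): 1:+C, 2:+C, 3:-C, 4:-B, 5:-C, 6:+C, 7:+*, 8:-C, 9:-C, 10:-C, 11:+B, 12:+C, 13:+C
Rule 1 (one point beyond the 3σ limits) is satisfied at point 7.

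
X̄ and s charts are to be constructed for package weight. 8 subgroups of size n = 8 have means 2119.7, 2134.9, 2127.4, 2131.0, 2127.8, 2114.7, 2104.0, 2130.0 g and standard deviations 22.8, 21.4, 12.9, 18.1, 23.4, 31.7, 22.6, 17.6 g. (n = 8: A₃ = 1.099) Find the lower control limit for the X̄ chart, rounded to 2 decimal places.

X̄̄ = (2119.7 + 2134.9 + 2127.4 + 2131.0 + 2127.8 + 2114.7 + 2104.0 + 2130.0) / 8 = 2123.6875
s̄ = (22.8 + 21.4 + 12.9 + 18.1 + 23.4 + 31.7 + 22.6 + 17.6) / 8 = 21.3125
LCL = X̄̄ − A₃·s̄ = 2123.6875 − 1.099 × 21.3125 = 2100.2651

2100.27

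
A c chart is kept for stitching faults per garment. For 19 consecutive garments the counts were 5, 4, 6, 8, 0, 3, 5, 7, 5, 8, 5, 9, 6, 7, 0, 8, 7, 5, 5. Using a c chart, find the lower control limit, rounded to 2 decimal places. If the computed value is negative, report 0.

c̄ = (5 + 4 + 6 + 8 + 0 + 3 + 5 + 7 + 5 + 8 + 5 + 9 + 6 + 7 + 0 + 8 + 7 + 5 + 5) / 19 = 103 / 19 = 5.4211
LCL = c̄ − 3√c̄ = 5.4211 − 3 × 2.3283 = -1.5639 → 0 (cannot be negative)

0.00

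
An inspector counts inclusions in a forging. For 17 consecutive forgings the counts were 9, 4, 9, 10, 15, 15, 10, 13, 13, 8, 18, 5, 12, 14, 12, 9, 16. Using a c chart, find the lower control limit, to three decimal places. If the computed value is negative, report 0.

1.212

c̄ = (9 + 4 + 9 + 10 + 15 + 15 + 10 + 13 + 13 + 8 + 18 + 5 + 12 + 14 + 12 + 9 + 16) / 17 = 192 / 17 = 11.2941
LCL = c̄ − 3√c̄ = 11.2941 − 3 × 3.3607 = 1.2121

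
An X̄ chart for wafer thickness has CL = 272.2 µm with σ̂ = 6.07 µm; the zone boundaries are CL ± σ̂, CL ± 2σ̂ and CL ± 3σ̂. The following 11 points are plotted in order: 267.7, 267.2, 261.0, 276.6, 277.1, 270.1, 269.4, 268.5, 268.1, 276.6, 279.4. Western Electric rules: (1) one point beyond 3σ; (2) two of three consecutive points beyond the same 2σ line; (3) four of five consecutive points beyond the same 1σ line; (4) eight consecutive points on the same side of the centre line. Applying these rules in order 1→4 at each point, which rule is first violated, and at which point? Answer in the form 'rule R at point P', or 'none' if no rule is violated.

Zone of each point (C = within 1σ̂, B = 1σ̂–2σ̂, A = 2σ̂–3σ̂, * = beyond 3σ̂; sign = side of CL): 1:-C, 2:-C, 3:-B, 4:+C, 5:+C, 6:-C, 7:-C, 8:-C, 9:-C, 10:+C, 11:+B
No rule fires across all 11 points.

none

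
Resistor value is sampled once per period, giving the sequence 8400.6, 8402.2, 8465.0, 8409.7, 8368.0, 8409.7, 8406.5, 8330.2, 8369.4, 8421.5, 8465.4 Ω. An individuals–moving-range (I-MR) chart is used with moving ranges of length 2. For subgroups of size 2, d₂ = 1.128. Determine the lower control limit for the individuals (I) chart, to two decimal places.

X̄ = (8400.6 + 8402.2 + 8465.0 + 8409.7 + 8368.0 + 8409.7 + 8406.5 + 8330.2 + 8369.4 + 8421.5 + 8465.4) / 11 = 8404.3818
Moving ranges: 1.6, 62.8, 55.3, 41.7, 41.7, 3.2, 76.3, 39.2, 52.1, 43.9; M̄R̄ = 417.8000 / 10 = 41.7800
LCL = X̄ − 3·M̄R̄/d₂ = 8404.3818 − 3 × 41.7800 / 1.128 = 8293.2648

8293.26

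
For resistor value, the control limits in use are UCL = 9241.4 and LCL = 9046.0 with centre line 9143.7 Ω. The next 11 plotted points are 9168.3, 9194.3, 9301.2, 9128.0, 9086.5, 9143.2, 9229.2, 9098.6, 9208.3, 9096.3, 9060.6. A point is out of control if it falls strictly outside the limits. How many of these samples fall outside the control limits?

1

Compare each point to [9046.0, 9241.4]: sample 3 = 9301.2 > UCL.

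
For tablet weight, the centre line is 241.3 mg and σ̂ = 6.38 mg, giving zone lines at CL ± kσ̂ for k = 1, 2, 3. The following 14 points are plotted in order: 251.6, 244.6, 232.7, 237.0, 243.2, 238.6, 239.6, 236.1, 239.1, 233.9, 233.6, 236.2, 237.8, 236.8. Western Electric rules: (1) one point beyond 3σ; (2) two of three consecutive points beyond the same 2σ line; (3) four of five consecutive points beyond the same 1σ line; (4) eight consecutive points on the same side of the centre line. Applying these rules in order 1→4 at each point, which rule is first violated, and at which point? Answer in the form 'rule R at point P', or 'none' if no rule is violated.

Zone of each point (C = within 1σ̂, B = 1σ̂–2σ̂, A = 2σ̂–3σ̂, * = beyond 3σ̂; sign = side of CL): 1:+B, 2:+C, 3:-B, 4:-C, 5:+C, 6:-C, 7:-C, 8:-C, 9:-C, 10:-B, 11:-B, 12:-C, 13:-C, 14:-C
Rule 4 (eight consecutive points on the same side of the centre line) is satisfied at point 13.

rule 4 at point 13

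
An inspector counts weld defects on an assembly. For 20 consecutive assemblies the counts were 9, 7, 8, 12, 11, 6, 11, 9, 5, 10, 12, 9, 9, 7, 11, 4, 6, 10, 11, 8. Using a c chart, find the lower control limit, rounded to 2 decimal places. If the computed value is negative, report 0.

0.00

c̄ = (9 + 7 + 8 + 12 + 11 + 6 + 11 + 9 + 5 + 10 + 12 + 9 + 9 + 7 + 11 + 4 + 6 + 10 + 11 + 8) / 20 = 175 / 20 = 8.7500
LCL = c̄ − 3√c̄ = 8.7500 − 3 × 2.9580 = -0.1241 → 0 (cannot be negative)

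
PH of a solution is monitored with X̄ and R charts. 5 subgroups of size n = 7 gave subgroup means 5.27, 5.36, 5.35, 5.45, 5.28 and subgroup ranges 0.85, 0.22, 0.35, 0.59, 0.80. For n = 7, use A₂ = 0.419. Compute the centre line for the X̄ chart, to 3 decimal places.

X̄̄ = (5.27 + 5.36 + 5.35 + 5.45 + 5.28) / 5 = 26.7100 / 5 = 5.3420
CL = X̄̄ = 5.3420

5.342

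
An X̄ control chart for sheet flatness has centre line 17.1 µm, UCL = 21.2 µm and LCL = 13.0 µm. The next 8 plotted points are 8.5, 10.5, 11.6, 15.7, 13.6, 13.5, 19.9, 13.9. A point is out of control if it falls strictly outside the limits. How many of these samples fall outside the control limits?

3

Compare each point to [13.0, 21.2]: sample 1 = 8.5 < LCL; sample 2 = 10.5 < LCL; sample 3 = 11.6 < LCL.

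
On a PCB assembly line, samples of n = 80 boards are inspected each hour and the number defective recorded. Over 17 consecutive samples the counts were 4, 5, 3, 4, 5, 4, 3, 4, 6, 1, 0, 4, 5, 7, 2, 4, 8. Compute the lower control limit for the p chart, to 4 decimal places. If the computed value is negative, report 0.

0.0000

p̄ = Σdᵢ / (k·n) = 69 / (17 × 80) = 0.05074
LCL = p̄ − 3·√(p̄(1−p̄)/n) = 0.05074 − 3 × 0.02454 = -0.02287 → 0 (negative, so LCL = 0)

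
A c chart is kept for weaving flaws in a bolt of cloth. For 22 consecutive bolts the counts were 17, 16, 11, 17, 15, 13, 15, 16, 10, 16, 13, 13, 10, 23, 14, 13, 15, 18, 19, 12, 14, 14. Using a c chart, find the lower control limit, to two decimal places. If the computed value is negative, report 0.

c̄ = (17 + 16 + 11 + 17 + 15 + 13 + 15 + 16 + 10 + 16 + 13 + 13 + 10 + 23 + 14 + 13 + 15 + 18 + 19 + 12 + 14 + 14) / 22 = 324 / 22 = 14.7273
LCL = c̄ − 3√c̄ = 14.7273 − 3 × 3.8376 = 3.2144

3.21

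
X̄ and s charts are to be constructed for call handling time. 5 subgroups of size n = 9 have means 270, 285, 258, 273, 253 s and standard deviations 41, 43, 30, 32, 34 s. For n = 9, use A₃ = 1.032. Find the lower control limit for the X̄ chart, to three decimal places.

X̄̄ = (270 + 285 + 258 + 273 + 253) / 5 = 267.8000
s̄ = (41 + 43 + 30 + 32 + 34) / 5 = 36.0000
LCL = X̄̄ − A₃·s̄ = 267.8000 − 1.032 × 36.0000 = 230.6480

230.648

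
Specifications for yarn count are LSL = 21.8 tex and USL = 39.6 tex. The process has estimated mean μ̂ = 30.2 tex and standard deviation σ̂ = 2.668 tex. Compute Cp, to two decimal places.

1.11

Cp = (USL − LSL) / (6σ̂) = (39.6 − 21.8) / (6 × 2.668) = 17.8000 / 16.0080 = 1.1119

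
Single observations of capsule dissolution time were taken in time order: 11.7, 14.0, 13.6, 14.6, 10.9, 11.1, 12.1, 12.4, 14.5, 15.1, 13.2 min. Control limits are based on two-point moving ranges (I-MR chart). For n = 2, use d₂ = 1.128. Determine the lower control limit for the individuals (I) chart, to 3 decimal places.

X̄ = (11.7 + 14.0 + 13.6 + 14.6 + 10.9 + 11.1 + 12.1 + 12.4 + 14.5 + 15.1 + 13.2) / 11 = 13.0182
Moving ranges: 2.3, 0.4, 1.0, 3.7, 0.2, 1.0, 0.3, 2.1, 0.6, 1.9; M̄R̄ = 13.5000 / 10 = 1.3500
LCL = X̄ − 3·M̄R̄/d₂ = 13.0182 − 3 × 1.3500 / 1.128 = 9.4278

9.428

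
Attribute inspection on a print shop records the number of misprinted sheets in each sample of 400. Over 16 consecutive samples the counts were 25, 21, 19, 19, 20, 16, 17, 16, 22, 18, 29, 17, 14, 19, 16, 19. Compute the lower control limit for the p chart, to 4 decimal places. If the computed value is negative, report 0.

0.0159

p̄ = Σdᵢ / (k·n) = 307 / (16 × 400) = 0.04797
LCL = p̄ − 3·√(p̄(1−p̄)/n) = 0.04797 − 3 × 0.01069 = 0.01591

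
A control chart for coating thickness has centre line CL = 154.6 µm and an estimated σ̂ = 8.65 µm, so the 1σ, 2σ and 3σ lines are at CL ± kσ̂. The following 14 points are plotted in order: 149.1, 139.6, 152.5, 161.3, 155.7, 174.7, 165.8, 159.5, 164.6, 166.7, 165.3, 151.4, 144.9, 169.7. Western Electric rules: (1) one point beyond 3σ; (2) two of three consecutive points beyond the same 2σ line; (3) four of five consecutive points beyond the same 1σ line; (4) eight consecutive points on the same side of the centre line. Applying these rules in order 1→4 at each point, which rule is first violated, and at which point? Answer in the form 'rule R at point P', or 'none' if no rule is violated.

Zone of each point (C = within 1σ̂, B = 1σ̂–2σ̂, A = 2σ̂–3σ̂, * = beyond 3σ̂; sign = side of CL): 1:-C, 2:-B, 3:-C, 4:+C, 5:+C, 6:+A, 7:+B, 8:+C, 9:+B, 10:+B, 11:+B, 12:-C, 13:-B, 14:+B
Rule 3 (four of five consecutive points beyond the same 1σ limit) is satisfied at point 10.

rule 3 at point 10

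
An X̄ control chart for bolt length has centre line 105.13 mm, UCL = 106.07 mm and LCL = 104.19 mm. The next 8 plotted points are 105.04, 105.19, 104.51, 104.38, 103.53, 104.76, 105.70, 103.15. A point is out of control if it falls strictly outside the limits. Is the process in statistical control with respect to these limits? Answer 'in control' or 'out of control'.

out of control

Compare each point to [104.19, 106.07]: sample 5 = 103.53 < LCL; sample 8 = 103.15 < LCL.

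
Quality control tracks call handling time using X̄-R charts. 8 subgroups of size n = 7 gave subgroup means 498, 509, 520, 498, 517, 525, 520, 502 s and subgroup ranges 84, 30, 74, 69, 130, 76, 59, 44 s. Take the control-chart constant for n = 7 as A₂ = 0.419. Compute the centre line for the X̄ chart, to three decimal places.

511.125

X̄̄ = (498 + 509 + 520 + 498 + 517 + 525 + 520 + 502) / 8 = 4089.0000 / 8 = 511.1250
CL = X̄̄ = 511.1250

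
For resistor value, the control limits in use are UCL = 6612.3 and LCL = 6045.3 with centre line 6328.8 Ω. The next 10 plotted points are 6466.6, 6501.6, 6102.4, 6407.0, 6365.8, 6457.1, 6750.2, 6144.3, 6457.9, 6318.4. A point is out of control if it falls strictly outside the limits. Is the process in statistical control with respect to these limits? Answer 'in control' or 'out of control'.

out of control

Compare each point to [6045.3, 6612.3]: sample 7 = 6750.2 > UCL.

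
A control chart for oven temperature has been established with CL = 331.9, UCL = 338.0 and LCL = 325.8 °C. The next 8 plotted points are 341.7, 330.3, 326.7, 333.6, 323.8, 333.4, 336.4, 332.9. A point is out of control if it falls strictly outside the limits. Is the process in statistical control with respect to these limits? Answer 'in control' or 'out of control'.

out of control

Compare each point to [325.8, 338.0]: sample 1 = 341.7 > UCL; sample 5 = 323.8 < LCL.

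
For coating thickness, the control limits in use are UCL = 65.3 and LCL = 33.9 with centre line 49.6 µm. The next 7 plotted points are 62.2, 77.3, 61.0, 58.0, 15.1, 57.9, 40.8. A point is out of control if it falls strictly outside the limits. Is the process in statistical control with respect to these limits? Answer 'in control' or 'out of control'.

Compare each point to [33.9, 65.3]: sample 2 = 77.3 > UCL; sample 5 = 15.1 < LCL.

out of control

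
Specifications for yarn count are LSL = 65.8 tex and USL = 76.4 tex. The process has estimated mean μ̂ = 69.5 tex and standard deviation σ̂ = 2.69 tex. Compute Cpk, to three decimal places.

Cpu = (USL − μ̂) / (3σ̂) = (76.4 − 69.5) / (3 × 2.69) = 0.8550; Cpl = (μ̂ − LSL) / (3σ̂) = (69.5 − 65.8) / (3 × 2.69) = 0.4585; Cpk = min(Cpu, Cpl) = 0.4585

0.458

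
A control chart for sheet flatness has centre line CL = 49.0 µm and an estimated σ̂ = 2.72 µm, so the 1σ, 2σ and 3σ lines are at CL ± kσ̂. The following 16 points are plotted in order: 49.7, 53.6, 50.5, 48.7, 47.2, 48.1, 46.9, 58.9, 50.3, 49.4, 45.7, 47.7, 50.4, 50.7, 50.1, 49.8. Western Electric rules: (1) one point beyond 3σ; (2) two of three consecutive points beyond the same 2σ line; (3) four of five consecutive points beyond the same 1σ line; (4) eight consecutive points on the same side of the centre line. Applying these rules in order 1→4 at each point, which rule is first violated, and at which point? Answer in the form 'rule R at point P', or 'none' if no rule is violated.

rule 1 at point 8

Zone of each point (C = within 1σ̂, B = 1σ̂–2σ̂, A = 2σ̂–3σ̂, * = beyond 3σ̂; sign = side of CL): 1:+C, 2:+B, 3:+C, 4:-C, 5:-C, 6:-C, 7:-C, 8:+*, 9:+C, 10:+C, 11:-B, 12:-C, 13:+C, 14:+C, 15:+C, 16:+C
Rule 1 (one point beyond the 3σ limits) is satisfied at point 8.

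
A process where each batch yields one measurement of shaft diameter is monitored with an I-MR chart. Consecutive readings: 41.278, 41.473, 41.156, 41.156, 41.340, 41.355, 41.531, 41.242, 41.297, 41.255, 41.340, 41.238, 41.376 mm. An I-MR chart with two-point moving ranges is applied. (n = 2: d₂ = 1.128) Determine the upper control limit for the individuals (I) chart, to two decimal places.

X̄ = (41.278 + 41.473 + 41.156 + 41.156 + 41.340 + 41.355 + 41.531 + 41.242 + 41.297 + 41.255 + 41.340 + 41.238 + 41.376) / 13 = 41.3105
Moving ranges: 0.195, 0.317, 0.000, 0.184, 0.015, 0.176, 0.289, 0.055, 0.042, 0.085, 0.102, 0.138; M̄R̄ = 1.5980 / 12 = 0.1332
UCL = X̄ + 3·M̄R̄/d₂ = 41.3105 + 3 × 0.1332 / 1.128 = 41.6647

41.66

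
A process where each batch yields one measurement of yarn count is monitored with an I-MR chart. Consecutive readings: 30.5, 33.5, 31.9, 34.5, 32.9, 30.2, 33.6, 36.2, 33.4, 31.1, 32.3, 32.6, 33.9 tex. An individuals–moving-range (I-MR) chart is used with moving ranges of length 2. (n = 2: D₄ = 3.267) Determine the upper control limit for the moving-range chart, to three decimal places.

Moving ranges: 3.0, 1.6, 2.6, 1.6, 2.7, 3.4, 2.6, 2.8, 2.3, 1.2, 0.3, 1.3; M̄R̄ = 25.4000 / 12 = 2.1167
UCL_MR = D₄·M̄R̄ = 3.267 × 2.1167 = 6.9151

6.915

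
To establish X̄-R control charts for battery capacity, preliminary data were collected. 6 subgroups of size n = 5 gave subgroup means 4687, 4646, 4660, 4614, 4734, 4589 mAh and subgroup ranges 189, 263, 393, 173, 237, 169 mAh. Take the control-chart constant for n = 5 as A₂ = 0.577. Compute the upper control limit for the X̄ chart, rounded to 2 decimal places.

4791.94

X̄̄ = (4687 + 4646 + 4660 + 4614 + 4734 + 4589) / 6 = 27930.0000 / 6 = 4655.0000
R̄ = (189 + 263 + 393 + 173 + 237 + 169) / 6 = 1424.0000 / 6 = 237.3333
UCL = X̄̄ + A₂·R̄ = 4655.0000 + 0.577 × 237.3333 = 4791.9413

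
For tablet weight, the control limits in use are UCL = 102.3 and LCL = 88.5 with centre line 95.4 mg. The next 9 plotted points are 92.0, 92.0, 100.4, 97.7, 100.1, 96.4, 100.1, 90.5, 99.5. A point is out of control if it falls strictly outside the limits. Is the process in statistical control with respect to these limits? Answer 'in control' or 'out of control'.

in control

All 9 points lie within [88.5, 102.3].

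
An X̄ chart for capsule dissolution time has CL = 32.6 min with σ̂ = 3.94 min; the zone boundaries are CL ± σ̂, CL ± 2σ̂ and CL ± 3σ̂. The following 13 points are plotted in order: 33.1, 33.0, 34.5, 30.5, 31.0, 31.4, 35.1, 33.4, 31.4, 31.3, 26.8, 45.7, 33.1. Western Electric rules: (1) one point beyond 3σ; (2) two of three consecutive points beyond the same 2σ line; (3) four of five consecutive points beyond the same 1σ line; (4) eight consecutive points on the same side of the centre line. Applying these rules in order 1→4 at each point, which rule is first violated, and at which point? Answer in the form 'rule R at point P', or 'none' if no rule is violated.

Zone of each point (C = within 1σ̂, B = 1σ̂–2σ̂, A = 2σ̂–3σ̂, * = beyond 3σ̂; sign = side of CL): 1:+C, 2:+C, 3:+C, 4:-C, 5:-C, 6:-C, 7:+C, 8:+C, 9:-C, 10:-C, 11:-B, 12:+*, 13:+C
Rule 1 (one point beyond the 3σ limits) is satisfied at point 12.

rule 1 at point 12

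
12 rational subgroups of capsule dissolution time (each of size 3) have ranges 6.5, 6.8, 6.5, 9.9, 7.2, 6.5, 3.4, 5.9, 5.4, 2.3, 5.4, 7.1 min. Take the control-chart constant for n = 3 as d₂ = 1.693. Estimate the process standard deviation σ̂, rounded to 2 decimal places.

R̄ = (6.5 + 6.8 + 6.5 + 9.9 + 7.2 + 6.5 + 3.4 + 5.9 + 5.4 + 2.3 + 5.4 + 7.1) / 12 = 6.0750
σ̂ = R̄ / d₂ = 6.0750 / 1.693 = 3.5883

3.59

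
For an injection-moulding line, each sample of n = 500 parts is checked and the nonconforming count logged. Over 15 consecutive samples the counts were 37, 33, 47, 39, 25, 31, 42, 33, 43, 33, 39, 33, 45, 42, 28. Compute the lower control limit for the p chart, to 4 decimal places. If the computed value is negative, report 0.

p̄ = Σdᵢ / (k·n) = 550 / (15 × 500) = 0.07333
LCL = p̄ − 3·√(p̄(1−p̄)/n) = 0.07333 − 3 × 0.01166 = 0.03836

0.0384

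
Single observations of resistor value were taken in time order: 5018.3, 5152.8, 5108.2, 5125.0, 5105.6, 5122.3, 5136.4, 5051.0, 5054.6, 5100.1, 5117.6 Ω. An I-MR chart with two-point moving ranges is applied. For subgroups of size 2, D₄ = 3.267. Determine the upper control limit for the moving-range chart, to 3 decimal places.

Moving ranges: 134.5, 44.6, 16.8, 19.4, 16.7, 14.1, 85.4, 3.6, 45.5, 17.5; M̄R̄ = 398.1000 / 10 = 39.8100
UCL_MR = D₄·M̄R̄ = 3.267 × 39.8100 = 130.0593

130.059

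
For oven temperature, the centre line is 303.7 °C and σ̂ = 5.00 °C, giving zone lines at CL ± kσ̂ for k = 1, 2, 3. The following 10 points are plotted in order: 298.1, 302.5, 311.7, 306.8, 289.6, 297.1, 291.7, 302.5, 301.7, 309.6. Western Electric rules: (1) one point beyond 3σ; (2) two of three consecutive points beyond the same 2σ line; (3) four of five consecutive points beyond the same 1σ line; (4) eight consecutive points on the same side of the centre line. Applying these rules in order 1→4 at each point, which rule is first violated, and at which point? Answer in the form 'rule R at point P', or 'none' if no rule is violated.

Zone of each point (C = within 1σ̂, B = 1σ̂–2σ̂, A = 2σ̂–3σ̂, * = beyond 3σ̂; sign = side of CL): 1:-B, 2:-C, 3:+B, 4:+C, 5:-A, 6:-B, 7:-A, 8:-C, 9:-C, 10:+B
Rule 2 (two of three consecutive points beyond the same 2σ limit) is satisfied at point 7.

rule 2 at point 7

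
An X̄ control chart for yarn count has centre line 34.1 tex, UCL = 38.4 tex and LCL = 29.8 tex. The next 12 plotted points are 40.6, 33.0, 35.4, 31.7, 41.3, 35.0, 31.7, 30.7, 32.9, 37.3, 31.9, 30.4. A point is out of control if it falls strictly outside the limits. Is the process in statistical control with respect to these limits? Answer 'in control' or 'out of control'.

Compare each point to [29.8, 38.4]: sample 1 = 40.6 > UCL; sample 5 = 41.3 > UCL.

out of control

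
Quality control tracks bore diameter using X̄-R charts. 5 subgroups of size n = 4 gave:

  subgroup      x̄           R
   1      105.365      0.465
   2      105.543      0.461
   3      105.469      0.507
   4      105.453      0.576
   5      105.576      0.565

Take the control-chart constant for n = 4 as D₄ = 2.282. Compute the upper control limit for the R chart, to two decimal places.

1.17

R̄ = (0.465 + 0.461 + 0.507 + 0.576 + 0.565) / 5 = 2.5740 / 5 = 0.5148
UCL_R = D₄·R̄ = 2.282 × 0.5148 = 1.1748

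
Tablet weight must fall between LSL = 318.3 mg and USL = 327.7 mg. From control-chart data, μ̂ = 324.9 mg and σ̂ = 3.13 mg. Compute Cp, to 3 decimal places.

Cp = (USL − LSL) / (6σ̂) = (327.7 − 318.3) / (6 × 3.13) = 9.4000 / 18.7800 = 0.5005

0.501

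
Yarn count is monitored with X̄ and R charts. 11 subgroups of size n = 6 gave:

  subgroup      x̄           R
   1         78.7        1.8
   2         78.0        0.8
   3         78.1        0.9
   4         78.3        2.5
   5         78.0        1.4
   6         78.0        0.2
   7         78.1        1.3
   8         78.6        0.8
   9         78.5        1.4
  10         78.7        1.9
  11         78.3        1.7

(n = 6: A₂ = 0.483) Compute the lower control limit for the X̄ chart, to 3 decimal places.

X̄̄ = (78.7 + 78.0 + 78.1 + 78.3 + 78.0 + 78.0 + 78.1 + 78.6 + 78.5 + 78.7 + 78.3) / 11 = 861.3000 / 11 = 78.3000
R̄ = (1.8 + 0.8 + 0.9 + 2.5 + 1.4 + 0.2 + 1.3 + 0.8 + 1.4 + 1.9 + 1.7) / 11 = 14.7000 / 11 = 1.3364
LCL = X̄̄ − A₂·R̄ = 78.3000 − 0.483 × 1.3364 = 77.6545

77.655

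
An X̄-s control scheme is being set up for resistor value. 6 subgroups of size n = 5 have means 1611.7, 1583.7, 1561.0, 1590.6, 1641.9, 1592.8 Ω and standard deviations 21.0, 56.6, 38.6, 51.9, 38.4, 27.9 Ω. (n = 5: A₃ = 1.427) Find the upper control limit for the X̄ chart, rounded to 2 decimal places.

1652.70

X̄̄ = (1611.7 + 1583.7 + 1561.0 + 1590.6 + 1641.9 + 1592.8) / 6 = 1596.9500
s̄ = (21.0 + 56.6 + 38.6 + 51.9 + 38.4 + 27.9) / 6 = 39.0667
UCL = X̄̄ + A₃·s̄ = 1596.9500 + 1.427 × 39.0667 = 1652.6981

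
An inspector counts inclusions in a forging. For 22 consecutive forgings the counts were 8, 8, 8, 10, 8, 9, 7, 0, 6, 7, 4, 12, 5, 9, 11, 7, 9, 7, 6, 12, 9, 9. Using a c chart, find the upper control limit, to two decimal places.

16.14

c̄ = (8 + 8 + 8 + 10 + 8 + 9 + 7 + 0 + 6 + 7 + 4 + 12 + 5 + 9 + 11 + 7 + 9 + 7 + 6 + 12 + 9 + 9) / 22 = 171 / 22 = 7.7727
UCL = c̄ + 3√c̄ = 7.7727 + 3 × √7.7727 = 7.7727 + 3 × 2.7880 = 16.1366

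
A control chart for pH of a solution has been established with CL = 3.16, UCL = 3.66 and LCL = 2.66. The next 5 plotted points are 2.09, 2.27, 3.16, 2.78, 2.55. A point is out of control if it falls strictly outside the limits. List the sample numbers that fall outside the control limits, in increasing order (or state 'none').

Compare each point to [2.66, 3.66]: sample 1 = 2.09 < LCL; sample 2 = 2.27 < LCL; sample 5 = 2.55 < LCL.

1, 2, 5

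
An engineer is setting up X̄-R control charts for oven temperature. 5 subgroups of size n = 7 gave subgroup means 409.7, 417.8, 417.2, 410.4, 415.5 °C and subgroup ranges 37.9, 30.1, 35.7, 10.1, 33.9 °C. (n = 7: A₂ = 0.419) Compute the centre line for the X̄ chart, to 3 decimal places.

414.120

X̄̄ = (409.7 + 417.8 + 417.2 + 410.4 + 415.5) / 5 = 2070.6000 / 5 = 414.1200
CL = X̄̄ = 414.1200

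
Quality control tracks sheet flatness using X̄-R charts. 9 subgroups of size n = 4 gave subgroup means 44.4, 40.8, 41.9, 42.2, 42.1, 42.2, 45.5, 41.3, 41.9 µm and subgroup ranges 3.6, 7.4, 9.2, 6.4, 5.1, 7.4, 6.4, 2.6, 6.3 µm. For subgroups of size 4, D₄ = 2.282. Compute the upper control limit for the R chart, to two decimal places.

R̄ = (3.6 + 7.4 + 9.2 + 6.4 + 5.1 + 7.4 + 6.4 + 2.6 + 6.3) / 9 = 54.4000 / 9 = 6.0444
UCL_R = D₄·R̄ = 2.282 × 6.0444 = 13.7934

13.79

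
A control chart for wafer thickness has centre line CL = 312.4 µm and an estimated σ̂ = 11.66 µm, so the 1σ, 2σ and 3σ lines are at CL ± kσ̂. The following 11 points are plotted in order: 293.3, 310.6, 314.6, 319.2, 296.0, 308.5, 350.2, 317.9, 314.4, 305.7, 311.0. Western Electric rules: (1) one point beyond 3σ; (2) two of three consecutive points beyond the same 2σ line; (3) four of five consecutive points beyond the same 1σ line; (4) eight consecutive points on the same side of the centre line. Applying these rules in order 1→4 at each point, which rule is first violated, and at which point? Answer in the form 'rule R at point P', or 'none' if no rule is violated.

rule 1 at point 7

Zone of each point (C = within 1σ̂, B = 1σ̂–2σ̂, A = 2σ̂–3σ̂, * = beyond 3σ̂; sign = side of CL): 1:-B, 2:-C, 3:+C, 4:+C, 5:-B, 6:-C, 7:+*, 8:+C, 9:+C, 10:-C, 11:-C
Rule 1 (one point beyond the 3σ limits) is satisfied at point 7.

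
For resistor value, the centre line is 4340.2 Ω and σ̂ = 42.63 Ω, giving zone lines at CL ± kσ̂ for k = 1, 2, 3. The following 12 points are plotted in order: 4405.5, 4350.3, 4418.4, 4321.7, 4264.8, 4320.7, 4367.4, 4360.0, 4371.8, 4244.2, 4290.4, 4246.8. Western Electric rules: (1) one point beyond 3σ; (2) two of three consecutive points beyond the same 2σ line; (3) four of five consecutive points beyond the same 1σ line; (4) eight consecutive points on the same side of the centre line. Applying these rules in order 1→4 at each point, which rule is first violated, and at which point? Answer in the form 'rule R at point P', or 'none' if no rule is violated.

Zone of each point (C = within 1σ̂, B = 1σ̂–2σ̂, A = 2σ̂–3σ̂, * = beyond 3σ̂; sign = side of CL): 1:+B, 2:+C, 3:+B, 4:-C, 5:-B, 6:-C, 7:+C, 8:+C, 9:+C, 10:-A, 11:-B, 12:-A
Rule 2 (two of three consecutive points beyond the same 2σ limit) is satisfied at point 12.

rule 2 at point 12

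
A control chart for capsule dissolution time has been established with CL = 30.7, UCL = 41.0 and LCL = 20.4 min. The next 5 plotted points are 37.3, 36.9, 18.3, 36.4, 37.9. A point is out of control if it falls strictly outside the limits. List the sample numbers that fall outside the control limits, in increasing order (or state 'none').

Compare each point to [20.4, 41.0]: sample 3 = 18.3 < LCL.

3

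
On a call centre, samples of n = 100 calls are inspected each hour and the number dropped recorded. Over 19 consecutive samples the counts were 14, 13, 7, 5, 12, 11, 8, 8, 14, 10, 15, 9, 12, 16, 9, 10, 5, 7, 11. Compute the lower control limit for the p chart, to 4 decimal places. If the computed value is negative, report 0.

0.0119

p̄ = Σdᵢ / (k·n) = 196 / (19 × 100) = 0.10316
LCL = p̄ − 3·√(p̄(1−p̄)/n) = 0.10316 − 3 × 0.03042 = 0.01191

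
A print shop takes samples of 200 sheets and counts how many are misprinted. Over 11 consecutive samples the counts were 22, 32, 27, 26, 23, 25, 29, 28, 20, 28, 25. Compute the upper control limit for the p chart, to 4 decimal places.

0.2008

p̄ = Σdᵢ / (k·n) = 285 / (11 × 200) = 0.12955
UCL = p̄ + 3·√(p̄(1−p̄)/n) = 0.12955 + 3 × √(0.12955×0.87045/200) = 0.12955 + 3 × 0.02374 = 0.20078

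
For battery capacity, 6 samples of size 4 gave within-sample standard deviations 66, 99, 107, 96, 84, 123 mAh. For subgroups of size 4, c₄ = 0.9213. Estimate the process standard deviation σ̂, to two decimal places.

s̄ = (66 + 99 + 107 + 96 + 84 + 123) / 6 = 95.8333
σ̂ = s̄ / c₄ = 95.8333 / 0.9213 = 104.0197

104.02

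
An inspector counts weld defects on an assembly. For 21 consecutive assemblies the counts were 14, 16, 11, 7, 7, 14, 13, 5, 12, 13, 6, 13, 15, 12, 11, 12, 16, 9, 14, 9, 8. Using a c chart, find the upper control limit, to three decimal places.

21.364

c̄ = (14 + 16 + 11 + 7 + 7 + 14 + 13 + 5 + 12 + 13 + 6 + 13 + 15 + 12 + 11 + 12 + 16 + 9 + 14 + 9 + 8) / 21 = 237 / 21 = 11.2857
UCL = c̄ + 3√c̄ = 11.2857 + 3 × √11.2857 = 11.2857 + 3 × 3.3594 = 21.3640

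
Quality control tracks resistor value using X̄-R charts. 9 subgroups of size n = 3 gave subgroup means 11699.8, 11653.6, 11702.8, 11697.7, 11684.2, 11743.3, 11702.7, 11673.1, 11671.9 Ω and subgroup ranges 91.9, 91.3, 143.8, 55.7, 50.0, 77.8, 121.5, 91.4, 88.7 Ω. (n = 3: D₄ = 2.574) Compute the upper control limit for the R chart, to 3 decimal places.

232.261

R̄ = (91.9 + 91.3 + 143.8 + 55.7 + 50.0 + 77.8 + 121.5 + 91.4 + 88.7) / 9 = 812.1000 / 9 = 90.2333
UCL_R = D₄·R̄ = 2.574 × 90.2333 = 232.2606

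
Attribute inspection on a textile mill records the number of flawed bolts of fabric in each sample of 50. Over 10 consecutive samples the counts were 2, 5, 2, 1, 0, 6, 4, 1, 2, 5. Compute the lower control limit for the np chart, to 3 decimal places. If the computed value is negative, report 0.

0.000

p̄ = Σdᵢ / (k·n) = 28 / (10 × 50) = 0.05600
LCL = np̄ − 3·√(np̄(1−p̄)) = 2.8000 − 3 × 1.6258 = -2.0774 → 0 (negative, so LCL = 0)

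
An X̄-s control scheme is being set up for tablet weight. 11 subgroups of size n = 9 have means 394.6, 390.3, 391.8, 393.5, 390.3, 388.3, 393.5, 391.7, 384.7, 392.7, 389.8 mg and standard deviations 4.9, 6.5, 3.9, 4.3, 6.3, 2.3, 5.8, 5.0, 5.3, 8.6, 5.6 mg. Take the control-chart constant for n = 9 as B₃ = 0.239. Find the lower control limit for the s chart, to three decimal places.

1.271

s̄ = (4.9 + 6.5 + 3.9 + 4.3 + 6.3 + 2.3 + 5.8 + 5.0 + 5.3 + 8.6 + 5.6) / 11 = 5.3182
LCL_s = B₃·s̄ = 0.239 × 5.3182 = 1.2710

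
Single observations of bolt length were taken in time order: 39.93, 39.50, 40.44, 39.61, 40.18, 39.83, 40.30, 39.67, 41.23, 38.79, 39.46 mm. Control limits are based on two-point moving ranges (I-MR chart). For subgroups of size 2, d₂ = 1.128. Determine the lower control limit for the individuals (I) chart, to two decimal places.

37.54

X̄ = (39.93 + 39.50 + 40.44 + 39.61 + 40.18 + 39.83 + 40.30 + 39.67 + 41.23 + 38.79 + 39.46) / 11 = 39.9036
Moving ranges: 0.43, 0.94, 0.83, 0.57, 0.35, 0.47, 0.63, 1.56, 2.44, 0.67; M̄R̄ = 8.8900 / 10 = 0.8890
LCL = X̄ − 3·M̄R̄/d₂ = 39.9036 − 3 × 0.8890 / 1.128 = 37.5393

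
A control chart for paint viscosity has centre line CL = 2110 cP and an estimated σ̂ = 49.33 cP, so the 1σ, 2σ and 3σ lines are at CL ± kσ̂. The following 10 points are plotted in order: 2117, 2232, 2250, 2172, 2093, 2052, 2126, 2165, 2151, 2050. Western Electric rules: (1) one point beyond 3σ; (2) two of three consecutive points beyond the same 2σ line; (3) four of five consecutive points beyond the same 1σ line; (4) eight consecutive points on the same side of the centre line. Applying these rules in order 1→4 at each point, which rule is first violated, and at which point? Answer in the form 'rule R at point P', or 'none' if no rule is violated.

Zone of each point (C = within 1σ̂, B = 1σ̂–2σ̂, A = 2σ̂–3σ̂, * = beyond 3σ̂; sign = side of CL): 1:+C, 2:+A, 3:+A, 4:+B, 5:-C, 6:-B, 7:+C, 8:+B, 9:+C, 10:-B
Rule 2 (two of three consecutive points beyond the same 2σ limit) is satisfied at point 3.

rule 2 at point 3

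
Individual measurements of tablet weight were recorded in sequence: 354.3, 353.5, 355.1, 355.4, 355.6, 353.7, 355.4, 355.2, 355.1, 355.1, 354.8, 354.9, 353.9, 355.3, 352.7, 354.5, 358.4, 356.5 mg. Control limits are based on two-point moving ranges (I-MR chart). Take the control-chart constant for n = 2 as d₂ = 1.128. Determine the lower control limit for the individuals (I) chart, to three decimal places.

351.869

X̄ = (354.3 + 353.5 + 355.1 + 355.4 + 355.6 + 353.7 + 355.4 + 355.2 + 355.1 + 355.1 + 354.8 + 354.9 + 353.9 + 355.3 + 352.7 + 354.5 + 358.4 + 356.5) / 18 = 354.9667
Moving ranges: 0.8, 1.6, 0.3, 0.2, 1.9, 1.7, 0.2, 0.1, 0.0, 0.3, 0.1, 1.0, 1.4, 2.6, 1.8, 3.9, 1.9; M̄R̄ = 19.8000 / 17 = 1.1647
LCL = X̄ − 3·M̄R̄/d₂ = 354.9667 − 3 × 1.1647 / 1.128 = 351.8690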